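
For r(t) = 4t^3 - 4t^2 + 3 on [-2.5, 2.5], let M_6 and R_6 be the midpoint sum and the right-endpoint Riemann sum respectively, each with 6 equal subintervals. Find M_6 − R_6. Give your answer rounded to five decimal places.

-48.61111

M_6 ≈ -25.5092593.
R_6 ≈ 23.1018519.
M_6 − R_6 ≈ -48.61111.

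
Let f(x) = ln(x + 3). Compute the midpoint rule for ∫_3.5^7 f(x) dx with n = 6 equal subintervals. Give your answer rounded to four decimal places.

7.3599

Δx = (7 − 3.5)/6 = 7/12.
Midpoints: 91/24, 4.375, 119/24, 133/24, 6.125, 161/24.
f(91/24) ≈ 1.9157, f(4.375) ≈ 1.9981, f(119/24) ≈ 2.0742, f(133/24) ≈ 2.1450, f(6.125) ≈ 2.2110, f(161/24) ≈ 2.2730.
Sum = Δx · [f(91/24) + f(4.375) + f(119/24) + ...].
Sum ≈ 7.3599.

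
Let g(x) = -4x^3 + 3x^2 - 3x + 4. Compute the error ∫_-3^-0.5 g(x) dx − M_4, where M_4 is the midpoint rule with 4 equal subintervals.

1.953125

Exact integral: ∫_-3^-0.5 g(x) dx = 130.9375.
M_4 = 128.984375.
Error = 130.9375 − 128.984375 = 1.953125.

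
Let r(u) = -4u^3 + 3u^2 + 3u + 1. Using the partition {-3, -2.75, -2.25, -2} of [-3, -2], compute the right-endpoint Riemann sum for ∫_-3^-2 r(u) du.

Subinterval widths: 0.25, 0.5, 0.25.
Right endpoints: -2.75, -2.25, -2.
r(-2.75) = 98.625, r(-2.25) = 55, r(-2) = 39.
Sum = Σ Δu_i · r(u_i).
Sum = 61.90625.

61.90625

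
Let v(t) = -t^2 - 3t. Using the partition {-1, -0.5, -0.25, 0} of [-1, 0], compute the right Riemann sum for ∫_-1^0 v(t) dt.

0.796875

Subinterval widths: 0.5, 0.25, 0.25.
Right endpoints: -0.5, -0.25, 0.
v(-0.5) = 1.25, v(-0.25) = 0.6875, v(0) = 0.
Sum = Σ Δt_i · v(t_i).
Sum = 0.796875.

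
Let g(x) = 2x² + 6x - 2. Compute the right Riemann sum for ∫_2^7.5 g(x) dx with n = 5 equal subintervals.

499.51

Δx = (7.5 − 2)/5 = 1.1.
Right endpoints: 3.1, 4.2, 5.3, 6.4, 7.5.
g(3.1) = 35.82, g(4.2) = 58.48, g(5.3) = 85.98, g(6.4) = 118.32, g(7.5) = 155.5.
Sum = Δx · [g(3.1) + g(4.2) + g(5.3) + g(6.4) + g(7.5)].
Sum = 499.51.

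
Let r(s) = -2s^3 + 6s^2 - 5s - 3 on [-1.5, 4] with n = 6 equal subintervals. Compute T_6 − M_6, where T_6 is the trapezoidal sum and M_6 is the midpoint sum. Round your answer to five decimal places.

T_6 ≈ -42.7491319.
M_6 ≈ -41.0160590.
T_6 − M_6 ≈ -1.73307.

-1.73307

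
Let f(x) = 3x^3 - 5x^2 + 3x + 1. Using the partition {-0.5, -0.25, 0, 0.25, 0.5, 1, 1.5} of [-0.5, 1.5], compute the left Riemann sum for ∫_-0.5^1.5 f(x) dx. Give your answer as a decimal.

Subinterval widths: 0.25, 0.25, 0.25, 0.25, 0.5, 0.5.
Left endpoints: -0.5, -0.25, 0, 0.25, 0.5, 1.
f(-0.5) = -2.125, f(-0.25) = -0.109375, f(0) = 1, f(0.25) = 1.484375, f(0.5) = 1.625, f(1) = 2.
Sum = Σ Δx_i · f(x_i).
Sum = 1.875.

1.875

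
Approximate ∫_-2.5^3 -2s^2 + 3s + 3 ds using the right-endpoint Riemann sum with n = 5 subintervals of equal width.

Δs = (3 − (-2.5))/5 = 1.1.
Right endpoints: -1.4, -0.3, 0.8, 1.9, 3.
f(-1.4) = -5.12, f(-0.3) = 1.92, f(0.8) = 4.12, f(1.9) = 1.48, f(3) = -6.
Sum = Δs · [f(-1.4) + f(-0.3) + f(0.8) + f(1.9) + f(3)].
Sum = -3.96.

-3.96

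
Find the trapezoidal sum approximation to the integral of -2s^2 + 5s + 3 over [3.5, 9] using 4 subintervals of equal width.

-272.5078125

Δs = (9 − 3.5)/4 = 1.375.
f(3.5) = -4, f(4.875) = -20.15625, f(6.25) = -43.875, f(7.625) = -75.15625, f(9) = -114.
T_4 = (Δs/2)·[f(s_0) + 2f(s_1) + 2f(s_2) + 2f(s_3) + f(s_4)].
Sum = -272.5078125.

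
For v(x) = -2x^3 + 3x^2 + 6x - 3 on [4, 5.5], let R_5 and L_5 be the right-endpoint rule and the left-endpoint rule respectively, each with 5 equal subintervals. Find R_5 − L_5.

R_5 = -212.43.
L_5 = -166.53.
R_5 − L_5 = -45.9.

-45.9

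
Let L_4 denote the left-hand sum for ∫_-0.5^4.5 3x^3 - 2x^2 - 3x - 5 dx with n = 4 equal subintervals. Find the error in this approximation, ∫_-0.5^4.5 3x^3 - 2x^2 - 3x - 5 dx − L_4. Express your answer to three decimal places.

Exact integral: ∫_-0.5^4.5 f(x) dx ≈ 191.66667.
L_4 = 75.78125.
Error ≈ 191.66667 − 75.78125 ≈ 115.885.

115.885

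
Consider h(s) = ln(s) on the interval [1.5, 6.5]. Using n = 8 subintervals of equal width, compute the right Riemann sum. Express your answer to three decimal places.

Δs = (6.5 − 1.5)/8 = 0.625.
Right endpoints: 2.125, 2.75, 3.375, 4, 4.625, 5.25, 5.875, 6.5.
h(2.125) ≈ 0.754, h(2.75) ≈ 1.012, h(3.375) ≈ 1.216, h(4) ≈ 1.386, h(4.625) ≈ 1.531, h(5.25) ≈ 1.658, h(5.875) ≈ 1.771, h(6.5) ≈ 1.872.
Sum = Δs · [h(2.125) + h(2.75) + h(3.375) + ...].
Sum ≈ 7.000.

7.000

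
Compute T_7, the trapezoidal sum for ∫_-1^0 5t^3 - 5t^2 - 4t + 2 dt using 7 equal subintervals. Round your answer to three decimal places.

Δt = (0 − (-1))/7 = 1/7.
f(-1) = -4, f(-6/7) = -478/343, f(-5/7) = 166/343, f(-4/7) = 590/343, f(-3/7) = 824/343, f(-2/7) = 898/343, f(-1/7) = 842/343, f(0) = 2.
T_7 = (Δt/2)·[f(t_0) + 2f(t_1) + ... + 2f(t_{6}) + f(t_7)].
Sum ≈ 1.041.

1.041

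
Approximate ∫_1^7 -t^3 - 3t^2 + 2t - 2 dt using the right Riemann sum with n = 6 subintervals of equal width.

Δt = (7 − 1)/6 = 1.
Right endpoints: 2, 3, 4, 5, 6, 7.
f(2) = -18, f(3) = -50, f(4) = -106, f(5) = -192, f(6) = -314, f(7) = -478.
Sum = Δt · [f(2) + f(3) + f(4) + ...].
Sum = -1158.

-1158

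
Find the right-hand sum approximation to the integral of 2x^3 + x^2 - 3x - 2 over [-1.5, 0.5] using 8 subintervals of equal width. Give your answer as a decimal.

-2.5

Δx = (0.5 − (-1.5))/8 = 0.25.
Right endpoints: -1.25, -1, -0.75, -0.5, -0.25, 0, 0.25, 0.5.
f(-1.25) = -0.59375, f(-1) = 0, f(-0.75) = -0.03125, f(-0.5) = -0.5, f(-0.25) = -1.21875, f(0) = -2, f(0.25) = -2.65625, f(0.5) = -3.
Sum = Δx · [f(-1.25) + f(-1) + f(-0.75) + ...].
Sum = -2.5.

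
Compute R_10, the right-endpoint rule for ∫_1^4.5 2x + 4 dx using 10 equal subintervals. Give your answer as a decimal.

34.475

Δx = (4.5 − 1)/10 = 0.35.
Right endpoints: 1.35, 1.7, 2.05, 2.4, 2.75, 3.1, 3.45, 3.8, 4.15, 4.5.
f(1.35) = 6.7, f(1.7) = 7.4, f(2.05) = 8.1, f(2.4) = 8.8, f(2.75) = 9.5, f(3.1) = 10.2, f(3.45) = 10.9, f(3.8) = 11.6, f(4.15) = 12.3, f(4.5) = 13.
Sum = Δx · [f(1.35) + f(1.7) + f(2.05) + ...].
Sum = 34.475.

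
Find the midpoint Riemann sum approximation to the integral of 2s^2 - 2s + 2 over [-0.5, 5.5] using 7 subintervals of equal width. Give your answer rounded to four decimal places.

92.2653

Δs = (5.5 − (-0.5))/7 = 6/7.
Midpoints: -1/14, 11/14, 23/14, 2.5, 47/14, 59/14, 71/14.
f(-1/14) = 211/98, f(11/14) = 163/98, f(23/14) = 403/98, f(2.5) = 9.5, f(47/14) = 1747/98, f(59/14) = 2851/98, f(71/14) = 4243/98.
Sum = Δs · [f(-1/14) + f(11/14) + f(23/14) + ...].
Sum ≈ 92.2653.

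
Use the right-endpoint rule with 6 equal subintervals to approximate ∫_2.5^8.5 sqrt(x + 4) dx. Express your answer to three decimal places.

Δx = (8.5 − 2.5)/6 = 1.
Right endpoints: 3.5, 4.5, 5.5, 6.5, 7.5, 8.5.
f(3.5) ≈ 2.739, f(4.5) ≈ 2.915, f(5.5) ≈ 3.082, f(6.5) ≈ 3.240, f(7.5) ≈ 3.391, f(8.5) ≈ 3.536.
Sum = Δx · [f(3.5) + f(4.5) + f(5.5) + ...].
Sum ≈ 18.903.

18.903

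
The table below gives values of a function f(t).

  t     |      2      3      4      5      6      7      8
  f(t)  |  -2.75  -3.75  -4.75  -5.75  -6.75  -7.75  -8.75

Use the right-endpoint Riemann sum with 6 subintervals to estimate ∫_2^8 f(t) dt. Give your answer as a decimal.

Δt = 1.
Sum = 1·[(-3.75) + (-4.75) + (-5.75) + (-6.75) + (-7.75) + (-8.75)] = -37.5.

-37.5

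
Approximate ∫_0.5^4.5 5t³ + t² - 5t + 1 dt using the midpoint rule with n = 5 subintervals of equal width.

488.62

Δt = (4.5 − 0.5)/5 = 0.8.
Midpoints: 0.9, 1.7, 2.5, 3.3, 4.1.
f(0.9) = 0.955, f(1.7) = 19.955, f(2.5) = 72.875, f(3.3) = 175.075, f(4.1) = 341.915.
Sum = Δt · [f(0.9) + f(1.7) + f(2.5) + f(3.3) + f(4.1)].
Sum = 488.62.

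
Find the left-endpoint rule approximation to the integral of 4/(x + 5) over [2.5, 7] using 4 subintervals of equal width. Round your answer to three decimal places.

Δx = (7 − 2.5)/4 = 1.125.
Left endpoints: 2.5, 3.625, 4.75, 5.875.
f(2.5) = 8/15, f(3.625) = 32/69, f(4.75) = 16/39, f(5.875) = 32/87.
Sum = Δx · [f(2.5) + f(3.625) + f(4.75) + f(5.875)].
Sum ≈ 1.997.

1.997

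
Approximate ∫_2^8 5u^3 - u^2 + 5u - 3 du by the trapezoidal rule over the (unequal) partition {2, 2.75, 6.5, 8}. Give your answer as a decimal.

5727.99609375

Subinterval widths: 0.75, 3.75, 1.5.
f(2) = 43, f(2.75) = 107.171875, f(6.5) = 1360.375, f(8) = 2533.
On each subinterval the trapezoid contributes (Δu_i/2)·[f(u_{i-1}) + f(u_i)].
Sum = 5727.99609375.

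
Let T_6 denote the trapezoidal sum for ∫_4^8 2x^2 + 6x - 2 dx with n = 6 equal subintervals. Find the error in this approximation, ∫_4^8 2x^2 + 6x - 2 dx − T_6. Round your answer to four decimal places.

-0.5926

Exact integral: ∫_4^8 f(x) dx ≈ 434.666667.
T_6 ≈ 435.259259.
Error ≈ 434.666667 − 435.259259 ≈ -0.5926.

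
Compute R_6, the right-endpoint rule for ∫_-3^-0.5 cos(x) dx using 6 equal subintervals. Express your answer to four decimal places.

Δx = (-0.5 − (-3))/6 = 5/12.
Right endpoints: -31/12, -13/6, -1.75, -4/3, -11/12, -0.5.
f(-31/12) ≈ -0.8482, f(-13/6) ≈ -0.5612, f(-1.75) ≈ -0.1782, f(-4/3) ≈ 0.2352, f(-11/12) ≈ 0.6085, f(-0.5) ≈ 0.8776.
Sum = Δx · [f(-31/12) + f(-13/6) + f(-1.75) + ...].
Sum ≈ 0.0557.

0.0557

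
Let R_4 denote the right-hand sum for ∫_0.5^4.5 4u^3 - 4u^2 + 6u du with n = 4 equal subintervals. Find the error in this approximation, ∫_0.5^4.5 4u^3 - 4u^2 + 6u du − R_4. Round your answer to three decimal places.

Exact integral: ∫_0.5^4.5 f(u) du ≈ 348.66667.
R_4 = 520.
Error ≈ 348.66667 − 520 ≈ -171.333.

-171.333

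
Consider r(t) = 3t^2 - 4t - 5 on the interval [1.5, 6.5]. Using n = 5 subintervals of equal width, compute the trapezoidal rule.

168.75

Δt = (6.5 − 1.5)/5 = 1.
r(1.5) = -4.25, r(2.5) = 3.75, r(3.5) = 17.75, r(4.5) = 37.75, r(5.5) = 63.75, r(6.5) = 95.75.
T_5 = (Δt/2)·[r(t_0) + 2r(t_1) + ... + 2r(t_{4}) + r(t_5)].
Sum = 168.75.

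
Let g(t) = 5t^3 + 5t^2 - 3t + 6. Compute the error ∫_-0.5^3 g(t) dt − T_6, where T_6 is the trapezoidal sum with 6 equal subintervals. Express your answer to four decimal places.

Exact integral: ∫_-0.5^3 g(t) dt ≈ 154.255208.
T_6 ≈ 158.969473.
Error ≈ 154.255208 − 158.969473 ≈ -4.7143.

-4.7143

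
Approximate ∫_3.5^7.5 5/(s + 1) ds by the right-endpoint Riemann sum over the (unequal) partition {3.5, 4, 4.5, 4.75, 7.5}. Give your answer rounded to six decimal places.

2.789584

Subinterval widths: 0.5, 0.5, 0.25, 2.75.
Right endpoints: 4, 4.5, 4.75, 7.5.
f(4) = 1, f(4.5) = 10/11, f(4.75) = 20/23, f(7.5) = 10/17.
Sum = Σ Δs_i · f(s_i).
Sum ≈ 2.789584.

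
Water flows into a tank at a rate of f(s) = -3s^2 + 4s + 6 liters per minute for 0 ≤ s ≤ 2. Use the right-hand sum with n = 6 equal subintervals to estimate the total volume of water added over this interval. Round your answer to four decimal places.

Δs = (2 − 0)/6 = 1/3.
Right endpoints: 1/3, 2/3, 1, 4/3, 5/3, 2.
f(1/3) = 7, f(2/3) = 22/3, f(1) = 7, f(4/3) = 6, f(5/3) = 13/3, f(2) = 2.
Sum = Δs · [f(1/3) + f(2/3) + f(1) + ...].
Sum ≈ 11.2222.

11.2222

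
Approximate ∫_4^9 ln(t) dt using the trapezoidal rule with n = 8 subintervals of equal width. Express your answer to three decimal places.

Δt = (9 − 4)/8 = 0.625.
f(4) ≈ 1.386, f(4.625) ≈ 1.531, f(5.25) ≈ 1.658, f(5.875) ≈ 1.771, f(6.5) ≈ 1.872, f(7.125) ≈ 1.964, f(7.75) ≈ 2.048, f(8.375) ≈ 2.125, f(9) ≈ 2.197.
T_8 = (Δt/2)·[f(t_0) + 2f(t_1) + ... + 2f(t_{7}) + f(t_8)].
Sum ≈ 9.225.

9.225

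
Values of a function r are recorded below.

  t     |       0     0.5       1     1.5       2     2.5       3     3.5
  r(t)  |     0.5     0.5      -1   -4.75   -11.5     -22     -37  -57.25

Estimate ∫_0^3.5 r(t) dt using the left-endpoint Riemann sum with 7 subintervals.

-37.625

Δt = 0.5.
Sum = 0.5·[0.5 + 0.5 + (-1) + (-4.75) + (-11.5) + (-22) + (-37)] = -37.625.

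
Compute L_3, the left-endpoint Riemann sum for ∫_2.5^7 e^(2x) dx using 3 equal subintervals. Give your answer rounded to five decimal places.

94505.26929

Δx = (7 − 2.5)/3 = 1.5.
Left endpoints: 2.5, 4, 5.5.
f(2.5) ≈ 148.41316, f(4) ≈ 2980.95799, f(5.5) ≈ 59874.14172.
Sum = Δx · [f(2.5) + f(4) + f(5.5)].
Sum ≈ 94505.26929.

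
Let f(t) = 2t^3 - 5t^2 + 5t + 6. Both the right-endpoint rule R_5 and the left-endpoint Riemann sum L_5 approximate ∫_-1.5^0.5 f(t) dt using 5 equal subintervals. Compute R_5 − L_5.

10.8

R_5 = 3.64.
L_5 = -7.16.
R_5 − L_5 = 10.8.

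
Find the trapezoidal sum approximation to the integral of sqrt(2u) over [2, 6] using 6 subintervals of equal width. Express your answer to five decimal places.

Δu = (6 − 2)/6 = 2/3.
f(2) ≈ 2.00000, f(8/3) ≈ 2.30940, f(10/3) ≈ 2.58199, f(4) ≈ 2.82843, f(14/3) ≈ 3.05505, f(16/3) ≈ 3.26599, f(6) ≈ 3.46410.
T_6 = (Δu/2)·[f(u_0) + 2f(u_1) + ... + 2f(u_{5}) + f(u_6)].
Sum ≈ 11.18194.

11.18194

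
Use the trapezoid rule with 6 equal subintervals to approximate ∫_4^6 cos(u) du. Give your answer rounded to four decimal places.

Δu = (6 − 4)/6 = 1/3.
f(4) ≈ -0.6536, f(13/3) ≈ -0.3700, f(14/3) ≈ -0.0457, f(5) ≈ 0.2837, f(16/3) ≈ 0.5818, f(17/3) ≈ 0.8159, f(6) ≈ 0.9602.
T_6 = (Δu/2)·[f(u_0) + 2f(u_1) + ... + 2f(u_{5}) + f(u_6)].
Sum ≈ 0.4730.

0.4730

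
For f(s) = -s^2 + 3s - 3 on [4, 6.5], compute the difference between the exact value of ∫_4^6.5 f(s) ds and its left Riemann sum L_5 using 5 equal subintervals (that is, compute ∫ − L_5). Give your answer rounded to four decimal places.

-4.5833

Exact integral: ∫_4^6.5 f(s) ds ≈ -38.333333.
L_5 = -33.75.
Error ≈ -38.333333 − (-33.75) ≈ -4.5833.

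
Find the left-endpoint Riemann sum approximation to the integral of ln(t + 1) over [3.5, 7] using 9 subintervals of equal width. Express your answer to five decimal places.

6.25408

Δt = (7 − 3.5)/9 = 7/18.
Left endpoints: 3.5, 35/9, 77/18, 14/3, 91/18, 49/9, 35/6, 56/9, 119/18.
f(3.5) ≈ 1.50408, f(35/9) ≈ 1.58697, f(77/18) ≈ 1.66351, f(14/3) ≈ 1.73460, f(91/18) ≈ 1.80098, f(49/9) ≈ 1.86322, f(35/6) ≈ 1.92181, f(56/9) ≈ 1.97716, f(119/18) ≈ 2.02961.
Sum = Δt · [f(3.5) + f(35/9) + f(77/18) + ...].
Sum ≈ 6.25408.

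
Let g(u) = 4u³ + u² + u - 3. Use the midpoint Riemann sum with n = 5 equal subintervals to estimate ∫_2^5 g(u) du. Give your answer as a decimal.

645.63

Δu = (5 − 2)/5 = 0.6.
Midpoints: 2.3, 2.9, 3.5, 4.1, 4.7.
g(2.3) = 53.258, g(2.9) = 105.866, g(3.5) = 184.25, g(4.1) = 293.594, g(4.7) = 439.082.
Sum = Δu · [g(2.3) + g(2.9) + g(3.5) + g(4.1) + g(4.7)].
Sum = 645.63.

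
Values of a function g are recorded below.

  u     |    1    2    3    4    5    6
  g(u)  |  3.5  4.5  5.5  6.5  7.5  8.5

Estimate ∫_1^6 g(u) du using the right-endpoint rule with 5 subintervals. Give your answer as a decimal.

32.5

Δu = 1.
Sum = 1·[4.5 + 5.5 + 6.5 + 7.5 + 8.5] = 32.5.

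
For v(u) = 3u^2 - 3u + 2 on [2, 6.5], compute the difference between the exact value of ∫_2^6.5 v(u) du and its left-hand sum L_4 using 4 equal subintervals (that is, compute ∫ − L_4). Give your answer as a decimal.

Exact integral: ∫_2^6.5 v(u) du = 218.25.
L_4 = 164.14453125.
Error = 218.25 − 164.14453125 = 54.10546875.

54.10546875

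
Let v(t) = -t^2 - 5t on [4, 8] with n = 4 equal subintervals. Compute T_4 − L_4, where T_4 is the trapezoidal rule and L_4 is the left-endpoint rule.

-34

T_4 = -270.
L_4 = -236.
T_4 − L_4 = -34.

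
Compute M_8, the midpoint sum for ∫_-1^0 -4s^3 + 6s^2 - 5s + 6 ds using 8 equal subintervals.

11.484375

Δs = (0 − (-1))/8 = 0.125.
Midpoints: -0.9375, -0.8125, -0.6875, -0.5625, -0.4375, -0.3125, -0.1875, -0.0625.
f(-0.9375) = 19719/1024, f(-0.8125) = 16557/1024, f(-0.6875) = 13899/1024, f(-0.5625) = 11697/1024, f(-0.4375) = 9903/1024, f(-0.3125) = 8469/1024, f(-0.1875) = 7347/1024, f(-0.0625) = 6489/1024.
Sum = Δs · [f(-0.9375) + f(-0.8125) + f(-0.6875) + ...].
Sum = 11.484375.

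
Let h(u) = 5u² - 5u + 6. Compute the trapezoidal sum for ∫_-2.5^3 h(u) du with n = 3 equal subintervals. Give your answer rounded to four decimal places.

112.5718

Δu = (3 − (-2.5))/3 = 11/6.
h(-2.5) = 49.75, h(-2/3) = 104/9, h(7/6) = 251/36, h(3) = 36.
T_3 = (Δu/2)·[h(u_0) + 2h(u_1) + 2h(u_2) + h(u_3)].
Sum ≈ 112.5718.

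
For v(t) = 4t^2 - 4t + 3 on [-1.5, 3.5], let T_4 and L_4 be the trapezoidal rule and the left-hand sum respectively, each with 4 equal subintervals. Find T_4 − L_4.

12.5

T_4 = 61.875.
L_4 = 49.375.
T_4 − L_4 = 12.5.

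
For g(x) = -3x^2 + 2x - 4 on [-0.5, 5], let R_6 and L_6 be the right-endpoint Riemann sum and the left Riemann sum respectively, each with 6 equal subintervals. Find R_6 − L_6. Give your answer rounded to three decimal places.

R_6 ≈ -153.67535.
L_6 ≈ -95.69618.
R_6 − L_6 ≈ -57.979.

-57.979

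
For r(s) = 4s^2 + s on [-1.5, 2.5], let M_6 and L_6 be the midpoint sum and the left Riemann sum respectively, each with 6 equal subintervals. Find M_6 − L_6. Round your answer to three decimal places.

M_6 ≈ 26.74074.
L_6 ≈ 21.85185.
M_6 − L_6 ≈ 4.889.

4.889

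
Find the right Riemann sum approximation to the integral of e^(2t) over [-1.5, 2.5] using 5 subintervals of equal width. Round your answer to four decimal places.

148.7159

Δt = (2.5 − (-1.5))/5 = 0.8.
Right endpoints: -0.7, 0.1, 0.9, 1.7, 2.5.
f(-0.7) ≈ 0.2466, f(0.1) ≈ 1.2214, f(0.9) ≈ 6.0496, f(1.7) ≈ 29.9641, f(2.5) ≈ 148.4132.
Sum = Δt · [f(-0.7) + f(0.1) + f(0.9) + f(1.7) + f(2.5)].
Sum ≈ 148.7159.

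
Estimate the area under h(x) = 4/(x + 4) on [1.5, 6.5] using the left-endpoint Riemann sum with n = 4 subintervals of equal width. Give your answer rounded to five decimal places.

2.81537

Δx = (6.5 − 1.5)/4 = 1.25.
Left endpoints: 1.5, 2.75, 4, 5.25.
h(1.5) = 8/11, h(2.75) = 16/27, h(4) = 0.5, h(5.25) = 16/37.
Sum = Δx · [h(1.5) + h(2.75) + h(4) + h(5.25)].
Sum ≈ 2.81537.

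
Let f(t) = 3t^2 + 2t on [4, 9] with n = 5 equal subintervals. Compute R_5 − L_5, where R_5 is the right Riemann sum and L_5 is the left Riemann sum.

R_5 = 835.
L_5 = 630.
R_5 − L_5 = 205.

205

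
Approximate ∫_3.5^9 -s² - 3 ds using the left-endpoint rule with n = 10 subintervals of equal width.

-226.579375

Δs = (9 − 3.5)/10 = 0.55.
Left endpoints: 3.5, 4.05, 4.6, 5.15, 5.7, 6.25, 6.8, 7.35, 7.9, 8.45.
f(3.5) = -15.25, f(4.05) = -19.4025, f(4.6) = -24.16, f(5.15) = -29.5225, f(5.7) = -35.49, f(6.25) = -42.0625, f(6.8) = -49.24, f(7.35) = -57.0225, f(7.9) = -65.41, f(8.45) = -74.4025.
Sum = Δs · [f(3.5) + f(4.05) + f(4.6) + ...].
Sum = -226.579375.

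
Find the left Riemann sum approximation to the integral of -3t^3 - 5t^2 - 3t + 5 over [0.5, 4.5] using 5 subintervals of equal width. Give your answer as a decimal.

-326.9

Δt = (4.5 − 0.5)/5 = 0.8.
Left endpoints: 0.5, 1.3, 2.1, 2.9, 3.7.
f(0.5) = 1.875, f(1.3) = -13.941, f(2.1) = -51.133, f(2.9) = -118.917, f(3.7) = -226.509.
Sum = Δt · [f(0.5) + f(1.3) + f(2.1) + f(2.9) + f(3.7)].
Sum = -326.9.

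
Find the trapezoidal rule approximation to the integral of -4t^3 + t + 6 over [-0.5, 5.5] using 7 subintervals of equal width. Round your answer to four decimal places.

-886.0408

Δt = (5.5 − (-0.5))/7 = 6/7.
f(-0.5) = 6, f(5/14) = 2118/343, f(17/14) = 18/343, f(29/14) = -9426/343, f(41/14) = -31398/343, f(53/14) = -71082/343, f(65/14) = -133662/343, f(5.5) = -654.
T_7 = (Δt/2)·[f(t_0) + 2f(t_1) + ... + 2f(t_{6}) + f(t_7)].
Sum ≈ -886.0408.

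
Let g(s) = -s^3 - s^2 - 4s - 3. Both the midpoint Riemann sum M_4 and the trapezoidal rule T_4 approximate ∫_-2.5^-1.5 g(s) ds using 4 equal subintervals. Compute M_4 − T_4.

-0.078125

M_4 = 9.390625.
T_4 = 9.46875.
M_4 − T_4 = -0.078125.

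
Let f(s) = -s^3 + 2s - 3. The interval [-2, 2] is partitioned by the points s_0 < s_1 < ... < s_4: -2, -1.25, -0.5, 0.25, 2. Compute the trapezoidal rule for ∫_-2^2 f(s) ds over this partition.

-14.4609375

Subinterval widths: 0.75, 0.75, 0.75, 1.75.
f(-2) = 1, f(-1.25) = -3.546875, f(-0.5) = -3.875, f(0.25) = -2.515625, f(2) = -7.
On each subinterval the trapezoid contributes (Δs_i/2)·[f(s_{i-1}) + f(s_i)].
Sum = -14.4609375.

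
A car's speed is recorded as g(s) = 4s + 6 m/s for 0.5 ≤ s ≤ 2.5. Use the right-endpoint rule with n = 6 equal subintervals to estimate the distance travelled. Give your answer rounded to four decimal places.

Δs = (2.5 − 0.5)/6 = 1/3.
Right endpoints: 5/6, 7/6, 1.5, 11/6, 13/6, 2.5.
g(5/6) = 28/3, g(7/6) = 32/3, g(1.5) = 12, g(11/6) = 40/3, g(13/6) = 44/3, g(2.5) = 16.
Sum = Δs · [g(5/6) + g(7/6) + g(1.5) + ...].
Sum ≈ 25.3333.

25.3333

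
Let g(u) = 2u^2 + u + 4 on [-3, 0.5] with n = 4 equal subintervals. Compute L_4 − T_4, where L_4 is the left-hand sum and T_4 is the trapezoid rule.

6.125

L_4 = 34.7265625.
T_4 = 28.6015625.
L_4 − T_4 = 6.125.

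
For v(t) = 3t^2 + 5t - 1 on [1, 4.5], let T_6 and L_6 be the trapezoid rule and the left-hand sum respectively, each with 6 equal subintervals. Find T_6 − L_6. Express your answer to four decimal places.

T_6 ≈ 135.345486.
L_6 ≈ 113.397569.
T_6 − L_6 ≈ 21.9479.

21.9479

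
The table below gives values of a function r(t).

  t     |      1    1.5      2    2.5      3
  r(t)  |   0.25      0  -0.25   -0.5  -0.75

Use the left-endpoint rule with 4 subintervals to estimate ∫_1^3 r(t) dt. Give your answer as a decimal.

Δt = 0.5.
Sum = 0.5·[0.25 + 0 + (-0.25) + (-0.5)] = -0.25.

-0.25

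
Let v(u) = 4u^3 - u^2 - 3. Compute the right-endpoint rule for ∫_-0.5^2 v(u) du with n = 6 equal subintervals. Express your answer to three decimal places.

12.297

Δu = (2 − (-0.5))/6 = 5/12.
Right endpoints: -1/12, 1/3, 0.75, 7/6, 19/12, 2.
v(-1/12) = -325/108, v(1/3) = -80/27, v(0.75) = -1.875, v(7/6) = 215/108, v(19/12) = 280/27, v(2) = 25.
Sum = Δu · [v(-1/12) + v(1/3) + v(0.75) + ...].
Sum ≈ 12.297.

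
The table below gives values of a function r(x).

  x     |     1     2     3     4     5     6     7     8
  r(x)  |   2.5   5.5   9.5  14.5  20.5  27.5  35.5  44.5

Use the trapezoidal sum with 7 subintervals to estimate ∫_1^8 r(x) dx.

136.5

Δx = 1.
T_7 = (1/2)·[2.5 + 2·5.5 + 2·9.5 + 2·14.5 + 2·20.5 + 2·27.5 + 2·35.5 + 44.5] = 136.5.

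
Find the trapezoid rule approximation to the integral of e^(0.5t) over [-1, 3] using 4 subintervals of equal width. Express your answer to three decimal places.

Δt = (3 − (-1))/4 = 1.
f(-1) ≈ 0.607, f(0) ≈ 1.000, f(1) ≈ 1.649, f(2) ≈ 2.718, f(3) ≈ 4.482.
T_4 = (Δt/2)·[f(t_0) + 2f(t_1) + 2f(t_2) + 2f(t_3) + f(t_4)].
Sum ≈ 7.911.

7.911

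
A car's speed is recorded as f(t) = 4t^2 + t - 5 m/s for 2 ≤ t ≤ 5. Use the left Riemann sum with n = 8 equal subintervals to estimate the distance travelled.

135.46875

Δt = (5 − 2)/8 = 0.375.
Left endpoints: 2, 2.375, 2.75, 3.125, 3.5, 3.875, 4.25, 4.625.
f(2) = 13, f(2.375) = 19.9375, f(2.75) = 28, f(3.125) = 37.1875, f(3.5) = 47.5, f(3.875) = 58.9375, f(4.25) = 71.5, f(4.625) = 85.1875.
Sum = Δt · [f(2) + f(2.375) + f(2.75) + ...].
Sum = 135.46875.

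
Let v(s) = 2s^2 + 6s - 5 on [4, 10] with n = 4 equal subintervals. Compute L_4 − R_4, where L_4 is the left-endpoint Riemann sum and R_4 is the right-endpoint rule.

L_4 = 697.5.
R_4 = 1003.5.
L_4 − R_4 = -306.

-306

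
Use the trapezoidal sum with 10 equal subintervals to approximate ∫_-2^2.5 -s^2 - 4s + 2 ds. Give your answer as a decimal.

-3.526875

Δs = (2.5 − (-2))/10 = 0.45.
f(-2) = 6, f(-1.55) = 5.7975, f(-1.1) = 5.19, f(-0.65) = 4.1775, f(-0.2) = 2.76, f(0.25) = 0.9375, f(0.7) = -1.29, f(1.15) = -3.9225, f(1.6) = -6.96, f(2.05) = -10.4025, f(2.5) = -14.25.
T_10 = (Δs/2)·[f(s_0) + 2f(s_1) + ... + 2f(s_{9}) + f(s_10)].
Sum = -3.526875.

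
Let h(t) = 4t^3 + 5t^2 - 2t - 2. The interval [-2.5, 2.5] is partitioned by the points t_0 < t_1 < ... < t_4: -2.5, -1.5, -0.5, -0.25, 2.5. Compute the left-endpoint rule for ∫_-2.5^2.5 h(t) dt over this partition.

-33

Subinterval widths: 1, 1, 0.25, 2.75.
Left endpoints: -2.5, -1.5, -0.5, -0.25.
h(-2.5) = -28.25, h(-1.5) = -1.25, h(-0.5) = -0.25, h(-0.25) = -1.25.
Sum = Σ Δt_i · h(t_i).
Sum = -33.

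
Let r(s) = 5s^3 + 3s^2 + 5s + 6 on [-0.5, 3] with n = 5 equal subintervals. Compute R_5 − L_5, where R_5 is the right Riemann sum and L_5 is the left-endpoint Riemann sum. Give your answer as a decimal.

R_5 = 240.17.
L_5 = 114.6075.
R_5 − L_5 = 125.5625.

125.5625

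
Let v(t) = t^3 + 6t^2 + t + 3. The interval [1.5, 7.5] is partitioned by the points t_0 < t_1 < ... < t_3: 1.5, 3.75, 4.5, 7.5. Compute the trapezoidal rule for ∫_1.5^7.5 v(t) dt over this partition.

1807.3828125

Subinterval widths: 2.25, 0.75, 3.
v(1.5) = 21.375, v(3.75) = 143.859375, v(4.5) = 220.125, v(7.5) = 769.875.
On each subinterval the trapezoid contributes (Δt_i/2)·[v(t_{i-1}) + v(t_i)].
Sum = 1807.3828125.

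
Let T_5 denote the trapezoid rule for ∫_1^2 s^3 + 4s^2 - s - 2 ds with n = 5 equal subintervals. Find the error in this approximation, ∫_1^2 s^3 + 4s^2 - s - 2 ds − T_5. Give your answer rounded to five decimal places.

-0.05667

Exact integral: ∫_1^2 f(s) ds ≈ 9.5833333.
T_5 = 9.64.
Error ≈ 9.5833333 − 9.64 ≈ -0.05667.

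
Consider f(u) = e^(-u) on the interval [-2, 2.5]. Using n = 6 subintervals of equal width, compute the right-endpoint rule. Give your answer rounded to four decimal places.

4.9062

Δu = (2.5 − (-2))/6 = 0.75.
Right endpoints: -1.25, -0.5, 0.25, 1, 1.75, 2.5.
f(-1.25) ≈ 3.4903, f(-0.5) ≈ 1.6487, f(0.25) ≈ 0.7788, f(1) ≈ 0.3679, f(1.75) ≈ 0.1738, f(2.5) ≈ 0.0821.
Sum = Δu · [f(-1.25) + f(-0.5) + f(0.25) + ...].
Sum ≈ 4.9062.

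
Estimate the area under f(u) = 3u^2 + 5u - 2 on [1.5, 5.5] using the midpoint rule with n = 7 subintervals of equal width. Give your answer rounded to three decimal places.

Δu = (5.5 − 1.5)/7 = 4/7.
Midpoints: 25/14, 33/14, 41/14, 3.5, 57/14, 65/14, 73/14.
f(25/14) = 3233/196, f(33/14) = 5185/196, f(41/14) = 7521/196, f(3.5) = 52.25, f(57/14) = 13345/196, f(65/14) = 16833/196, f(73/14) = 20705/196.
Sum = Δu · [f(25/14) + f(33/14) + f(41/14) + ...].
Sum ≈ 224.673.

224.673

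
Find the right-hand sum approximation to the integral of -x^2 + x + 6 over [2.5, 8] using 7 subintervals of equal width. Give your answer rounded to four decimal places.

Δx = (8 − 2.5)/7 = 11/14.
Right endpoints: 23/7, 57/14, 34/7, 79/14, 45/7, 101/14, 8.
f(23/7) = -74/49, f(57/14) = -1275/196, f(34/7) = -624/49, f(79/14) = -3959/196, f(45/7) = -1416/49, f(101/14) = -7611/196, f(8) = -50.
Sum = Δx · [f(23/7) + f(57/14) + f(34/7) + ...].
Sum ≈ -124.6760.

-124.6760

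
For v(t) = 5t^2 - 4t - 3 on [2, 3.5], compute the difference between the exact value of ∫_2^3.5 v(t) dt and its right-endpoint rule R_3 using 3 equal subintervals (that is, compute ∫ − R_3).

-9.125

Exact integral: ∫_2^3.5 v(t) dt = 37.125.
R_3 = 46.25.
Error = 37.125 − 46.25 = -9.125.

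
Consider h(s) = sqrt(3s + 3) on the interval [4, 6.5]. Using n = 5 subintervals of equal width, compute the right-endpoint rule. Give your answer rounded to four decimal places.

11.0233

Δs = (6.5 − 4)/5 = 0.5.
Right endpoints: 4.5, 5, 5.5, 6, 6.5.
h(4.5) ≈ 4.0620, h(5) ≈ 4.2426, h(5.5) ≈ 4.4159, h(6) ≈ 4.5826, h(6.5) ≈ 4.7434.
Sum = Δs · [h(4.5) + h(5) + h(5.5) + h(6) + h(6.5)].
Sum ≈ 11.0233.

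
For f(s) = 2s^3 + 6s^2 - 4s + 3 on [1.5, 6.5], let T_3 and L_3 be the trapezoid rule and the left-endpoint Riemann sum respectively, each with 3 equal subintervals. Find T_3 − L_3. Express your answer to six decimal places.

635.416667

T_3 ≈ 1436.94444444.
L_3 ≈ 801.52777778.
T_3 − L_3 ≈ 635.416667.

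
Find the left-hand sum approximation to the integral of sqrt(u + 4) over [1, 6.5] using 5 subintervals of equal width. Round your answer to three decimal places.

14.670

Δu = (6.5 − 1)/5 = 1.1.
Left endpoints: 1, 2.1, 3.2, 4.3, 5.4.
f(1) ≈ 2.236, f(2.1) ≈ 2.470, f(3.2) ≈ 2.683, f(4.3) ≈ 2.881, f(5.4) ≈ 3.066.
Sum = Δu · [f(1) + f(2.1) + f(3.2) + f(4.3) + f(5.4)].
Sum ≈ 14.670.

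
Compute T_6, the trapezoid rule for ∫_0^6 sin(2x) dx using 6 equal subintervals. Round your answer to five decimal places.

0.05013

Δx = (6 − 0)/6 = 1.
f(0) ≈ 0.00000, f(1) ≈ 0.90930, f(2) ≈ -0.75680, f(3) ≈ -0.27942, f(4) ≈ 0.98936, f(5) ≈ -0.54402, f(6) ≈ -0.53657.
T_6 = (Δx/2)·[f(x_0) + 2f(x_1) + ... + 2f(x_{5}) + f(x_6)].
Sum ≈ 0.05013.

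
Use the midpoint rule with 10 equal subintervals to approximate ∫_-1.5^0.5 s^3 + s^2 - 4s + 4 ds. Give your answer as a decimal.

11.92

Δs = (0.5 − (-1.5))/10 = 0.2.
Midpoints: -1.4, -1.2, -1, -0.8, -0.6, -0.4, -0.2, 0, 0.2, 0.4.
f(-1.4) = 8.816, f(-1.2) = 8.512, f(-1) = 8, f(-0.8) = 7.328, f(-0.6) = 6.544, f(-0.4) = 5.696, f(-0.2) = 4.832, f(0) = 4, f(0.2) = 3.248, f(0.4) = 2.624.
Sum = Δs · [f(-1.4) + f(-1.2) + f(-1) + ...].
Sum = 11.92.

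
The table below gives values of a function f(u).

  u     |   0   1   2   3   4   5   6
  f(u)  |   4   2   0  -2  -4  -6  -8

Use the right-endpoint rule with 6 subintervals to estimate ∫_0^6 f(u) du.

Δu = 1.
Sum = 1·[2 + 0 + (-2) + (-4) + (-6) + (-8)] = -18.

-18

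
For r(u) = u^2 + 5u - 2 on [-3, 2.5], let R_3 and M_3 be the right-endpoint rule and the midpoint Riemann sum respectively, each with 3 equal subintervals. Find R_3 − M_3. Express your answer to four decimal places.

R_3 ≈ 22.101852.
M_3 ≈ -5.207176.
R_3 − M_3 ≈ 27.3090.

27.3090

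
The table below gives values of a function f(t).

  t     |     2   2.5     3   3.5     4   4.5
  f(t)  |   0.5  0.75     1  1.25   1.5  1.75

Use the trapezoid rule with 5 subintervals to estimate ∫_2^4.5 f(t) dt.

2.8125

Δt = 0.5.
T_5 = (0.5/2)·[0.5 + 2·0.75 + 2·1 + 2·1.25 + 2·1.5 + 1.75] = 2.8125.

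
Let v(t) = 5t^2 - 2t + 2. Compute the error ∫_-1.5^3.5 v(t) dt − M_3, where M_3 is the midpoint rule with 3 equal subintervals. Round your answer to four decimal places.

Exact integral: ∫_-1.5^3.5 v(t) dt ≈ 77.083333.
M_3 ≈ 71.296296.
Error ≈ 77.083333 − 71.296296 ≈ 5.7870.

5.7870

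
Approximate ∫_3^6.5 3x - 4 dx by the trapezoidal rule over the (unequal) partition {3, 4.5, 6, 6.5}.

Subinterval widths: 1.5, 1.5, 0.5.
f(3) = 5, f(4.5) = 9.5, f(6) = 14, f(6.5) = 15.5.
On each subinterval the trapezoid contributes (Δx_i/2)·[f(x_{i-1}) + f(x_i)].
Sum = 35.875.

35.875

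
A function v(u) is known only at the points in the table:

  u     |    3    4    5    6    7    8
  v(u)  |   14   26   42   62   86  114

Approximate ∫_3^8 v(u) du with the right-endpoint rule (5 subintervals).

330

Δu = 1.
Sum = 1·[26 + 42 + 62 + 86 + 114] = 330.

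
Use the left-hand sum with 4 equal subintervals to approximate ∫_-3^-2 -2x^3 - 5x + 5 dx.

55.53125

Δx = (-2 − (-3))/4 = 0.25.
Left endpoints: -3, -2.75, -2.5, -2.25.
f(-3) = 74, f(-2.75) = 60.34375, f(-2.5) = 48.75, f(-2.25) = 39.03125.
Sum = Δx · [f(-3) + f(-2.75) + f(-2.5) + f(-2.25)].
Sum = 55.53125.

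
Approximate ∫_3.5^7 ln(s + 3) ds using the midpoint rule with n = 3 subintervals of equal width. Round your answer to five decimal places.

Δs = (7 − 3.5)/3 = 7/6.
Midpoints: 49/12, 5.25, 77/12.
f(49/12) ≈ 1.95774, f(5.25) ≈ 2.11021, f(77/12) ≈ 2.24248.
Sum = Δs · [f(49/12) + f(5.25) + f(77/12)].
Sum ≈ 7.36218.

7.36218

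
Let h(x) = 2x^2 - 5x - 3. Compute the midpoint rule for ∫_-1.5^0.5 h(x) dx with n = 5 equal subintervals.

1.28

Δx = (0.5 − (-1.5))/5 = 0.4.
Midpoints: -1.3, -0.9, -0.5, -0.1, 0.3.
h(-1.3) = 6.88, h(-0.9) = 3.12, h(-0.5) = 0, h(-0.1) = -2.48, h(0.3) = -4.32.
Sum = Δx · [h(-1.3) + h(-0.9) + h(-0.5) + h(-0.1) + h(0.3)].
Sum = 1.28.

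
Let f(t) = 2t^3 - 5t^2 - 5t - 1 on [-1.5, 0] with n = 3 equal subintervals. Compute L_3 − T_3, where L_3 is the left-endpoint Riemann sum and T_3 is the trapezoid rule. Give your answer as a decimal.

-2.625

L_3 = -7.25.
T_3 = -4.625.
L_3 − T_3 = -2.625.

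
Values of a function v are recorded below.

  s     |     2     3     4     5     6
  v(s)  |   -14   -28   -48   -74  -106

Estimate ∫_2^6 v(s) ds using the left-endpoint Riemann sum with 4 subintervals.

Δs = 1.
Sum = 1·[(-14) + (-28) + (-48) + (-74)] = -164.

-164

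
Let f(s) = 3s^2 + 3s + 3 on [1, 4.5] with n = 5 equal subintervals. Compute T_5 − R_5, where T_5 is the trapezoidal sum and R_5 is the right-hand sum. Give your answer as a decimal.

T_5 = 130.3575.
R_5 = 154.245.
T_5 − R_5 = -23.8875.

-23.8875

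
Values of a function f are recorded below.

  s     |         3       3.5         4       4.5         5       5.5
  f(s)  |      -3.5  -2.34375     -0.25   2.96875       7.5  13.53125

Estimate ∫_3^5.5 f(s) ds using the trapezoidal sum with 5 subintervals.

Δs = 0.5.
T_5 = (0.5/2)·[(-3.5) + 2·(-2.34375) + 2·(-0.25) + 2·2.96875 + 2·7.5 + 13.53125] = 6.4453125.

6.4453125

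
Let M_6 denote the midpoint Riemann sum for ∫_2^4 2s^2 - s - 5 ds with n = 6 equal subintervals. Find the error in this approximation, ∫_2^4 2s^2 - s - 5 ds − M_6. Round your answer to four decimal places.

Exact integral: ∫_2^4 f(s) ds ≈ 21.333333.
M_6 ≈ 21.296296.
Error ≈ 21.333333 − 21.296296 ≈ 0.0370.

0.0370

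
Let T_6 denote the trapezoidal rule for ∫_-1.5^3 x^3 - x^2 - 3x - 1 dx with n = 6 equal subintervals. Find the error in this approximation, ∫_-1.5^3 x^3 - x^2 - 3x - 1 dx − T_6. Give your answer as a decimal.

Exact integral: ∫_-1.5^3 f(x) dx = -5.765625.
T_6 = -5.23828125.
Error = -5.765625 − (-5.23828125) = -0.52734375.

-0.52734375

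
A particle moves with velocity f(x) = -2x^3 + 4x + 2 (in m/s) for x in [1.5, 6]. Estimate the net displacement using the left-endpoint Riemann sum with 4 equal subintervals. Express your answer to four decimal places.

Δx = (6 − 1.5)/4 = 1.125.
Left endpoints: 1.5, 2.625, 3.75, 4.875.
f(1.5) = 1.25, f(2.625) = -23.67578125, f(3.75) = -88.46875, f(4.875) = -210.21484375.
Sum = Δx · [f(1.5) + f(2.625) + f(3.75) + f(4.875)].
Sum ≈ -361.2480.

-361.2480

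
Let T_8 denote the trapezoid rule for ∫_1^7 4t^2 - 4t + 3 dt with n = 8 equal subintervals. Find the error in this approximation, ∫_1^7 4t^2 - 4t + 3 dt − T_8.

Exact integral: ∫_1^7 f(t) dt = 378.
T_8 = 380.25.
Error = 378 − 380.25 = -2.25.

-2.25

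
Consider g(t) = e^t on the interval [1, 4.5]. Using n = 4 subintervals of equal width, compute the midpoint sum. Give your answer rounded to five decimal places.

84.57488

Δt = (4.5 − 1)/4 = 0.875.
Midpoints: 1.4375, 2.3125, 3.1875, 4.0625.
g(1.4375) ≈ 4.21016, g(2.3125) ≈ 10.09964, g(3.1875) ≈ 24.22778, g(4.0625) ≈ 58.11943.
Sum = Δt · [g(1.4375) + g(2.3125) + g(3.1875) + g(4.0625)].
Sum ≈ 84.57488.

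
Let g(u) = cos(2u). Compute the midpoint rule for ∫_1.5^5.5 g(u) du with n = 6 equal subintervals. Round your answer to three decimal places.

Δu = (5.5 − 1.5)/6 = 2/3.
Midpoints: 11/6, 2.5, 19/6, 23/6, 4.5, 31/6.
g(11/6) ≈ -0.865, g(2.5) ≈ 0.284, g(19/6) ≈ 0.999, g(23/6) ≈ 0.186, g(4.5) ≈ -0.911, g(31/6) ≈ -0.615.
Sum = Δu · [g(11/6) + g(2.5) + g(19/6) + ...].
Sum ≈ -0.615.

-0.615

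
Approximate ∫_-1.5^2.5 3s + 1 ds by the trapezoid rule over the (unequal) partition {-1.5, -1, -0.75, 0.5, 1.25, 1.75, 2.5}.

Subinterval widths: 0.5, 0.25, 1.25, 0.75, 0.5, 0.75.
f(-1.5) = -3.5, f(-1) = -2, f(-0.75) = -1.25, f(0.5) = 2.5, f(1.25) = 4.75, f(1.75) = 6.25, f(2.5) = 8.5.
On each subinterval the trapezoid contributes (Δs_i/2)·[f(s_{i-1}) + f(s_i)].
Sum = 10.

10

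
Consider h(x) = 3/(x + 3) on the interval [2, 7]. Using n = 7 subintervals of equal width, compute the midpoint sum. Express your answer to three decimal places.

Δx = (7 − 2)/7 = 5/7.
Midpoints: 33/14, 43/14, 53/14, 4.5, 73/14, 83/14, 93/14.
h(33/14) = 0.56, h(43/14) = 42/85, h(53/14) = 42/95, h(4.5) = 0.4, h(73/14) = 42/115, h(83/14) = 0.336, h(93/14) = 14/45.
Sum = Δx · [h(33/14) + h(43/14) + h(53/14) + ...].
Sum ≈ 2.078.

2.078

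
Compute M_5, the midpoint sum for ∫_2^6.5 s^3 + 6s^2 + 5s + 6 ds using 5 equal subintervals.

Δs = (6.5 − 2)/5 = 0.9.
Midpoints: 2.45, 3.35, 4.25, 5.15, 6.05.
f(2.45) = 68.971125, f(3.35) = 127.680375, f(4.25) = 212.390625, f(5.15) = 327.475875, f(6.05) = 477.310125.
Sum = Δs · [f(2.45) + f(3.35) + f(4.25) + f(5.15) + f(6.05)].
Sum = 1092.4453125.

1092.4453125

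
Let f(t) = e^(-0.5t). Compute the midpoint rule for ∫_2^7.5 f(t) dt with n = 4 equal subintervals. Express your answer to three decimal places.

0.675

Δt = (7.5 − 2)/4 = 1.375.
Midpoints: 2.6875, 4.0625, 5.4375, 6.8125.
f(2.6875) ≈ 0.261, f(4.0625) ≈ 0.131, f(5.4375) ≈ 0.066, f(6.8125) ≈ 0.033.
Sum = Δt · [f(2.6875) + f(4.0625) + f(5.4375) + f(6.8125)].
Sum ≈ 0.675.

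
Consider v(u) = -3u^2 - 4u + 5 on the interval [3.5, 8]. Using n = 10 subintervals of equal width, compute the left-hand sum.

-511.599375

Δu = (8 − 3.5)/10 = 0.45.
Left endpoints: 3.5, 3.95, 4.4, 4.85, 5.3, 5.75, 6.2, 6.65, 7.1, 7.55.
v(3.5) = -45.75, v(3.95) = -57.6075, v(4.4) = -70.68, v(4.85) = -84.9675, v(5.3) = -100.47, v(5.75) = -117.1875, v(6.2) = -135.12, v(6.65) = -154.2675, v(7.1) = -174.63, v(7.55) = -196.2075.
Sum = Δu · [v(3.5) + v(3.95) + v(4.4) + ...].
Sum = -511.599375.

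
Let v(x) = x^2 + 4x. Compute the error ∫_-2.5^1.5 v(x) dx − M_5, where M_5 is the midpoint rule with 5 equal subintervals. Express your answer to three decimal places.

0.213

Exact integral: ∫_-2.5^1.5 v(x) dx ≈ -1.66667.
M_5 = -1.88.
Error ≈ -1.66667 − (-1.88) ≈ 0.213.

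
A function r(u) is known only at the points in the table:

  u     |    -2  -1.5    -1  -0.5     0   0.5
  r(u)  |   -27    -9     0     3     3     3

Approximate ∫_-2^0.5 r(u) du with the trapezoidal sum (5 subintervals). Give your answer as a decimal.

Δu = 0.5.
T_5 = (0.5/2)·[(-27) + 2·(-9) + 2·0 + 2·3 + 2·3 + 3] = -7.5.

-7.5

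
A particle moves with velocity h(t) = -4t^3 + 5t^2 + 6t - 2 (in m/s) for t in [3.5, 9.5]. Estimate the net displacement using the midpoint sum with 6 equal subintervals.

Δt = (9.5 − 3.5)/6 = 1.
Midpoints: 4, 5, 6, 7, 8, 9.
h(4) = -154, h(5) = -347, h(6) = -650, h(7) = -1087, h(8) = -1682, h(9) = -2459.
Sum = Δt · [h(4) + h(5) + h(6) + ...].
Sum = -6379.

-6379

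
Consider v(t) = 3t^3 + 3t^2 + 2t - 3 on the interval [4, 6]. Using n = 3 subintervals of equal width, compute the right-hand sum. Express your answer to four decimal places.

1126.4444

Δt = (6 − 4)/3 = 2/3.
Right endpoints: 14/3, 16/3, 6.
v(14/3) = 3389/9, v(16/3) = 4933/9, v(6) = 765.
Sum = Δt · [v(14/3) + v(16/3) + v(6)].
Sum ≈ 1126.4444.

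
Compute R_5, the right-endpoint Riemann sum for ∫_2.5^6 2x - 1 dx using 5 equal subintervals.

28.7

Δx = (6 − 2.5)/5 = 0.7.
Right endpoints: 3.2, 3.9, 4.6, 5.3, 6.
f(3.2) = 5.4, f(3.9) = 6.8, f(4.6) = 8.2, f(5.3) = 9.6, f(6) = 11.
Sum = Δx · [f(3.2) + f(3.9) + f(4.6) + f(5.3) + f(6)].
Sum = 28.7.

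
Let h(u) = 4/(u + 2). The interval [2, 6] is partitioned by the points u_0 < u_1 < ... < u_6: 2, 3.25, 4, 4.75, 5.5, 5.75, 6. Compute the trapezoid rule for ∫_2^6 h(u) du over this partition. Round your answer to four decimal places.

2.7895

Subinterval widths: 1.25, 0.75, 0.75, 0.75, 0.25, 0.25.
h(2) = 1, h(3.25) = 16/21, h(4) = 2/3, h(4.75) = 16/27, h(5.5) = 8/15, h(5.75) = 16/31, h(6) = 0.5.
On each subinterval the trapezoid contributes (Δu_i/2)·[h(u_{i-1}) + h(u_i)].
Sum ≈ 2.7895.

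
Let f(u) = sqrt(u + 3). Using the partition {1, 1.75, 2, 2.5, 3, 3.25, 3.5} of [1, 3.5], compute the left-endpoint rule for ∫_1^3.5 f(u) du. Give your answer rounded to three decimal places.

5.573

Subinterval widths: 0.75, 0.25, 0.5, 0.5, 0.25, 0.25.
Left endpoints: 1, 1.75, 2, 2.5, 3, 3.25.
f(1) ≈ 2.000, f(1.75) ≈ 2.179, f(2) ≈ 2.236, f(2.5) ≈ 2.345, f(3) ≈ 2.449, f(3.25) ≈ 2.500.
Sum = Σ Δu_i · f(u_i).
Sum ≈ 5.573.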